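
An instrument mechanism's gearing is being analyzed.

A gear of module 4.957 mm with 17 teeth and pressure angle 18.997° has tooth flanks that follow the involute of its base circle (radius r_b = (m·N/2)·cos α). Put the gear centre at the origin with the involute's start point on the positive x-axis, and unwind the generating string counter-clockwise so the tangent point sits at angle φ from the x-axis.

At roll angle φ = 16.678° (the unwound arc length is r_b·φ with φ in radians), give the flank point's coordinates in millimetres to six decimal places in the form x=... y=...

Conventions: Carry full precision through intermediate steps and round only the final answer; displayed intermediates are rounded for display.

class = single-mesh tooth geometry [base-circle involute, m = 4.957, 17T]
pitch radius r_p = m·N/2 = 4.957·17/2 = 42.134500
base radius r_b = r_p·cos α = 42.134500·cos 18.997° = 39.839671
roll angle φ = 16.678° = 0.29108601 rad
x = r_b·(cos φ + φ·sin φ) = 41.491915
y = r_b·(sin φ − φ·cos φ) = 0.324769

x=41.491915 y=0.324769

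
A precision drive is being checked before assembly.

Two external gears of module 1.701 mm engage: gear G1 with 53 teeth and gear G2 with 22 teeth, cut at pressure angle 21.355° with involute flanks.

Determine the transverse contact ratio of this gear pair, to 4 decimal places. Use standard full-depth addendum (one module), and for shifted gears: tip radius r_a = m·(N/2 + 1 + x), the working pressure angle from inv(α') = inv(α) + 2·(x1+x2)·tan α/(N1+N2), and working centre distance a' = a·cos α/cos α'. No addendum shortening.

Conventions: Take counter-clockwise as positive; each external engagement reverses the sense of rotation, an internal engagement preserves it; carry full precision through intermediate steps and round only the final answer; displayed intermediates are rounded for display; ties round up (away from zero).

1.6140

single-mesh involute tooth geometry (53T engaging 22T at module 1.701)
base radii: r_b1 = 41.981642, r_b2 = 17.426342
tip radii: r_a1 = 46.777500, r_a2 = 20.412000
no profile shift: α' = α, a' = a
action lengths: √(r_a1²−r_b1²) = 20.631922, √(r_a2²−r_b2²) = 10.628845
base pitch p_b = π·m·cos α = 4.976952
CR = (20.631922 + 10.628845 − 63.787500·sin 21.35500°)/4.976952 = 1.614008
contact ratio ≈ 1.6140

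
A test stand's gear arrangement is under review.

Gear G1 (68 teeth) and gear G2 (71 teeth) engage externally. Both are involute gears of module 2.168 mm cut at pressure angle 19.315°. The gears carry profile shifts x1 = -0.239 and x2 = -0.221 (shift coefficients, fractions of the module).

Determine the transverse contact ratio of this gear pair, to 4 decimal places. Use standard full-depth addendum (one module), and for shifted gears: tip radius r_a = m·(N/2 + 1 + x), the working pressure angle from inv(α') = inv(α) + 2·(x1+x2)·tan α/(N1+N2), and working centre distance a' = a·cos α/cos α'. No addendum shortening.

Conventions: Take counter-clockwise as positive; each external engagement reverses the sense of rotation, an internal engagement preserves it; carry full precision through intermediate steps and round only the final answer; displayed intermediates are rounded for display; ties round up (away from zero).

1.9490

single-mesh involute tooth geometry (68T engaging 71T at module 2.168)
base radii: r_b1 = 69.563075, r_b2 = 72.632034
tip radii: r_a1 = 75.361848, r_a2 = 78.652872
inv(α') = inv(19.315°) + 2·(-0.239-0.221)·tan α/(68+71) = 0.01105882  ⇒  α' = 18.16041°
a' = a·cos α / cos α' = 150.6760·cos 19.315°/cos 18.16041° = 149.649503
action lengths: √(r_a1²−r_b1²) = 28.989424, √(r_a2²−r_b2²) = 30.180488
base pitch p_b = π·m·cos α = 6.427613
CR = (28.989424 + 30.180488 − 149.649503·sin 18.16041°)/6.427613 = 1.948996
contact ratio ≈ 1.9490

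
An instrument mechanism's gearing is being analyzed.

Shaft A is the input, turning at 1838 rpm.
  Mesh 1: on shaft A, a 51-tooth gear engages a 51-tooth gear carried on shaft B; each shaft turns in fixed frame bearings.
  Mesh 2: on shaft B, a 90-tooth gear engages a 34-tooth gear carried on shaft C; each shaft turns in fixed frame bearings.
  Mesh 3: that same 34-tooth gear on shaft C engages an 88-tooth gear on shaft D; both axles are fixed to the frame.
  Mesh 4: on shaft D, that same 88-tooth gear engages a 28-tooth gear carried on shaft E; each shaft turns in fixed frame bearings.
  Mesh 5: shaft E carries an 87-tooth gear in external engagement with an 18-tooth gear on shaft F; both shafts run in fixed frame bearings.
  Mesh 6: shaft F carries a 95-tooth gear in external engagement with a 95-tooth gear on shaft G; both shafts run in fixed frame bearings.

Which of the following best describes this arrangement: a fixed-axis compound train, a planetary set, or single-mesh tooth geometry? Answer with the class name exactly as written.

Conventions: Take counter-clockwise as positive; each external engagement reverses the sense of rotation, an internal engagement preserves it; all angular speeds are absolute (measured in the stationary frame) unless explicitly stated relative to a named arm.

fixed-axis compound train

6-mesh fixed-axis compound train (all bearings frame-fixed)
classification: fixed-axis compound train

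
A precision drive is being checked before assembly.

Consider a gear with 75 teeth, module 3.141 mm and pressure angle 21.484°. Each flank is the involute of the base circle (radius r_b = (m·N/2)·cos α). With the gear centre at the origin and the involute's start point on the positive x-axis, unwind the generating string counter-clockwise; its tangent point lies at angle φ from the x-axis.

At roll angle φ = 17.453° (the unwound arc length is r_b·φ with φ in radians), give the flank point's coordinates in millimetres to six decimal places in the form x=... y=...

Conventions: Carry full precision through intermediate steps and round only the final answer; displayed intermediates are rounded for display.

topology: single-mesh involute geometry — m = 3.141, N = 75
pitch radius r_p = m·N/2 = 3.141·75/2 = 117.787500
base radius r_b = r_p·cos α = 117.787500·cos 21.484° = 109.603610
roll angle φ = 17.453° = 0.30461231 rad
x = r_b·(cos φ + φ·sin φ) = 114.571246
y = r_b·(sin φ − φ·cos φ) = 1.023083

x=114.571246 y=1.023083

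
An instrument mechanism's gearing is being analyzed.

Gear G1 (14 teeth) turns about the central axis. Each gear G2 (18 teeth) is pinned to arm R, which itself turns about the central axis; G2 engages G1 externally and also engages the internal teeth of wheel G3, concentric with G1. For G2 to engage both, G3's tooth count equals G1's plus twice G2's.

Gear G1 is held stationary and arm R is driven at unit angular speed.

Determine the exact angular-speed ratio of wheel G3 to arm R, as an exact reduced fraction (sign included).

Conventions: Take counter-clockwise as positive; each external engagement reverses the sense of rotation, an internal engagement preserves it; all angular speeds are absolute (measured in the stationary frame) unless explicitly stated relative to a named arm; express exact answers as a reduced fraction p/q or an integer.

planetary set (14T centre, 18T on arm, 50T internal) — Willis relation
ring teeth: 14 + 2·18 = 50
14(ω_sun−ω_arm) = −50(ω_ring−ω_arm),  ω_sun = 0, ω_arm = 1
ω_ring = 1 − (14/50)(0−1) = 32/25
ω_out/ω_in = 32/25

32/25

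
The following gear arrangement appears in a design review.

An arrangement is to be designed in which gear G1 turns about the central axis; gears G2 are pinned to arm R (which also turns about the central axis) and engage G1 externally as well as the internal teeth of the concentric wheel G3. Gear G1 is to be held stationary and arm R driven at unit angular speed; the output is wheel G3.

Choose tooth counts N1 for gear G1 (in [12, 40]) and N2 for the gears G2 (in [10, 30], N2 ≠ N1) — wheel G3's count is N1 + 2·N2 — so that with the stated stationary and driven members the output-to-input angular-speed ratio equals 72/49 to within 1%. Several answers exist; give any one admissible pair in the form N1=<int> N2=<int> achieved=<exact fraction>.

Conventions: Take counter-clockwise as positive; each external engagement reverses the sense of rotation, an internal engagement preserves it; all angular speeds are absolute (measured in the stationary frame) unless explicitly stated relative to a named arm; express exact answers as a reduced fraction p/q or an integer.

class = planetary set [ratio 72/49 wanted; Willis about the carrier]
Willis with ω_sun = 0: ω_ring/ω_arm = (N1+N3)/N3; set equal to 72/49  ⇒  N3/N1 = 1/(72/49 − 1) = 49/23
N3 = N1 + 2·N2  ⇒  N2/N1 = (N3/N1 − 1)/2 = (49/23 − 1)/2 = 13/23
smallest multiple with N1 ≥ 12 and N2 ≥ 10: k = 1  ⇒  N1 = 1·23 = 23, N2 = 1·13 = 13 (N1 ≤ 40, N2 ≤ 30, N2 ≠ N1 ✓), N3 = 23 + 2·13 = 49
check: (N1+N3)/N3 with N1 = 23, N3 = 49 gives 72/49; |achieved − target| = 0 ≤ 18/1225 ✓

N1=23 N2=13 achieved=72/49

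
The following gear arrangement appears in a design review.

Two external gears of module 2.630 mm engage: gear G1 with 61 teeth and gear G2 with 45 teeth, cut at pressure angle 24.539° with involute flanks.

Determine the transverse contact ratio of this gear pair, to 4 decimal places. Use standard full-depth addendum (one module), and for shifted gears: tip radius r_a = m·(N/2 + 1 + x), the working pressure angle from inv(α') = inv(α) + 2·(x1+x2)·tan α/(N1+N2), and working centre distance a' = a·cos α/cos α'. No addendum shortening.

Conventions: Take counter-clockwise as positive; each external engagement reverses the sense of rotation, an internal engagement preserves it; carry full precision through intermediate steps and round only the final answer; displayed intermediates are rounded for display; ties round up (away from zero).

recognized (one external pair, fixed centres): single-mesh tooth geometry, m = 2.630, N1 = 61, N2 = 45
base radii: r_b1 = 72.969884, r_b2 = 53.830242
tip radii: r_a1 = 82.845000, r_a2 = 61.805000
no profile shift: α' = α, a' = a
action lengths: √(r_a1²−r_b1²) = 39.226140, √(r_a2²−r_b2²) = 30.367138
base pitch p_b = π·m·cos α = 7.516120
CR = (39.226140 + 30.367138 − 139.390000·sin 24.53900°)/7.516120 = 1.557035
contact ratio ≈ 1.5570

1.5570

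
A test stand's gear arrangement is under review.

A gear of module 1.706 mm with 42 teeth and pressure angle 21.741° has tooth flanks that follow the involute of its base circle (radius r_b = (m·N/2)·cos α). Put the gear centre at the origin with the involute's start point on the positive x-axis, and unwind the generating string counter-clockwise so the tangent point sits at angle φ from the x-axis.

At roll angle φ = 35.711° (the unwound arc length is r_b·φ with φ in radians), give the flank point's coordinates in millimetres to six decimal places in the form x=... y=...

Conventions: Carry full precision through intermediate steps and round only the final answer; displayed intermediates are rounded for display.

x=39.126990 y=2.582874

class = single-mesh tooth geometry [base-circle involute, m = 1.706, 42T]
pitch radius r_p = m·N/2 = 1.706·42/2 = 35.826000
base radius r_b = r_p·cos α = 35.826000·cos 21.741° = 33.277616
roll angle φ = 35.711° = 0.62327453 rad
x = r_b·(cos φ + φ·sin φ) = 39.126990
y = r_b·(sin φ − φ·cos φ) = 2.582874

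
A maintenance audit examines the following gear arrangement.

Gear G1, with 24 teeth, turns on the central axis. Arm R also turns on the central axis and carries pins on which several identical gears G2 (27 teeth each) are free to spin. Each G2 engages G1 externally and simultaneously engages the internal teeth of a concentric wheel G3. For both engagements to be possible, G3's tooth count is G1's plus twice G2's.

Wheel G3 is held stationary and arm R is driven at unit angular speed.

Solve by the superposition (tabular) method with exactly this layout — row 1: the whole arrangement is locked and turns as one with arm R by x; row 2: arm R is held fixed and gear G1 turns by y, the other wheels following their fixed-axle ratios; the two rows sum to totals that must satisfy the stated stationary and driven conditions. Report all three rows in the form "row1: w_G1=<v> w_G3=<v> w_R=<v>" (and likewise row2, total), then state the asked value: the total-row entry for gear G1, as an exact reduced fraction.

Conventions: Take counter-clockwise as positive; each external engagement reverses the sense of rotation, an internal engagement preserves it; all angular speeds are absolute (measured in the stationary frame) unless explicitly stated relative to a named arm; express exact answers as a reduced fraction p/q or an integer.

topology: planetary set — G1 24T / G2 27T / G3 78T, arm = carrier (Willis)
row 1 — lock + rotate with arm: ω_sun = ω_ring = ω_arm = x
row 2: sun turns y, ring = −(24/78)·y, arm 0
boundary: total ω_ring = x − (24/78)·y = 0 and total ω_arm = x = 1  ⇒  y = 13/4, x = 1
row 2 ring = −(24/78)·13/4 = -1
totals (row 1 + row 2): sun 1 + 13/4 = 17/4, ring 1 + (-1) = 0, arm 1 + 0 = 1
asked cell (total, sun) = 17/4

row1: w_G1=1 w_G3=1 w_R=1
row2: w_G1=13/4 w_G3=-1 w_R=0
total: w_G1=17/4 w_G3=0 w_R=1
asked value: 17/4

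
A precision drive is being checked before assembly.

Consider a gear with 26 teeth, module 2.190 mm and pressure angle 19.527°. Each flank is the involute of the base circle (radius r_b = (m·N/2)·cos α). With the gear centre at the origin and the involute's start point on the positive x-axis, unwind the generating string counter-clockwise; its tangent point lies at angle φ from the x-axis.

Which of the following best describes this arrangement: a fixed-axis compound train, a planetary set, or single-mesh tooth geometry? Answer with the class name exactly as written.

single-mesh tooth geometry

recognized (one wheel, involute flank): single-mesh tooth geometry, m = 2.190, N = 26
classification: single-mesh tooth geometry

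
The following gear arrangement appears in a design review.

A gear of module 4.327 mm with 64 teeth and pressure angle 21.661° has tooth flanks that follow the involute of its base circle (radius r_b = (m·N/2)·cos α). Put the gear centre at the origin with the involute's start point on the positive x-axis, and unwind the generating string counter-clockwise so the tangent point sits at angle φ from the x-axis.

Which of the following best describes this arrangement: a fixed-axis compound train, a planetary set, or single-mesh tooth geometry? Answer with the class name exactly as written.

topology: single-mesh involute geometry — m = 4.327, N = 64
classification: single-mesh tooth geometry

single-mesh tooth geometry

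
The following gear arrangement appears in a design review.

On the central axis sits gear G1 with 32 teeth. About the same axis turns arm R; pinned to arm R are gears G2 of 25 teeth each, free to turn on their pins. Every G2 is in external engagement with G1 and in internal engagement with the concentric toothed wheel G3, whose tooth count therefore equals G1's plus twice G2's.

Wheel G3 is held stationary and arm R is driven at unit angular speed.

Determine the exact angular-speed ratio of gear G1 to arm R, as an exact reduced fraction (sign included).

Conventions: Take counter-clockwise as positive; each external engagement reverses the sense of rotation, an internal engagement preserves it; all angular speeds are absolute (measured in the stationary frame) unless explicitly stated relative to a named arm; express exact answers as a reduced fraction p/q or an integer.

planetary set (32T centre, 25T on arm, 82T internal) — Willis relation
ring teeth: 32 + 2·25 = 82
32(ω_sun−ω_arm) = −82(ω_ring−ω_arm),  ω_ring = 0, ω_arm = 1
ω_sun = 1 − (82/32)(0−1) = 57/16
ω_out/ω_in = 57/16

57/16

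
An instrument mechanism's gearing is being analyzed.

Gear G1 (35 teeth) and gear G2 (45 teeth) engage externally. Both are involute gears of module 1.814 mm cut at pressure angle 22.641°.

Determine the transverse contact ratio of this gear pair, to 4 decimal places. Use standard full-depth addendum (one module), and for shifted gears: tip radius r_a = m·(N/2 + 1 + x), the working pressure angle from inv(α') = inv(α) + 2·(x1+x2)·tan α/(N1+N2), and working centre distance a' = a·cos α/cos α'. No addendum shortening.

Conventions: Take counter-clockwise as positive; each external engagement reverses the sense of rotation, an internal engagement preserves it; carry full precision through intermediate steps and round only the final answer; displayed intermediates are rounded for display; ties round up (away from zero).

1.5948

single-mesh involute tooth geometry (35T engaging 45T at module 1.814)
base radii: r_b1 = 29.298571, r_b2 = 37.669591
tip radii: r_a1 = 33.559000, r_a2 = 42.629000
no profile shift: α' = α, a' = a
action lengths: √(r_a1²−r_b1²) = 16.364602, √(r_a2²−r_b2²) = 19.955789
base pitch p_b = π·m·cos α = 5.259667
CR = (16.364602 + 19.955789 − 72.560000·sin 22.64100°)/5.259667 = 1.594777
contact ratio ≈ 1.5948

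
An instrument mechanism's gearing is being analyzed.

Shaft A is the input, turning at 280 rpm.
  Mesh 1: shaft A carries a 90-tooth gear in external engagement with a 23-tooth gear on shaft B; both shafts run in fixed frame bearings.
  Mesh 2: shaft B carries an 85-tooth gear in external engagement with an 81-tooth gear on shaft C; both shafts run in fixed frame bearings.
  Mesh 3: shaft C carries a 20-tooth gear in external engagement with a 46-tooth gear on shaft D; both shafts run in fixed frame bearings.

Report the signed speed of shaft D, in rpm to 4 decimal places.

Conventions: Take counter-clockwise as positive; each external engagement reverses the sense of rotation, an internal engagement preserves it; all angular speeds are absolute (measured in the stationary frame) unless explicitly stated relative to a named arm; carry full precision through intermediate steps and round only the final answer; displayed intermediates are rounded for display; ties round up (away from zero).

-499.8950 rpm

3-mesh fixed-axis compound train (all bearings frame-fixed)
mesh 1 [90T→23T]: ω = 280.0000×90/23 = 1095.6522 rpm, sense flips to −
mesh 2 [85T→81T]: ω = 1095.6522×85/81 = 1149.7585 rpm, sense flips to +
mesh 3 [20T→46T]: ω = 1149.7585×20/46 = 499.8950 rpm, sense flips to −
signed output speed = -499.8950 rpm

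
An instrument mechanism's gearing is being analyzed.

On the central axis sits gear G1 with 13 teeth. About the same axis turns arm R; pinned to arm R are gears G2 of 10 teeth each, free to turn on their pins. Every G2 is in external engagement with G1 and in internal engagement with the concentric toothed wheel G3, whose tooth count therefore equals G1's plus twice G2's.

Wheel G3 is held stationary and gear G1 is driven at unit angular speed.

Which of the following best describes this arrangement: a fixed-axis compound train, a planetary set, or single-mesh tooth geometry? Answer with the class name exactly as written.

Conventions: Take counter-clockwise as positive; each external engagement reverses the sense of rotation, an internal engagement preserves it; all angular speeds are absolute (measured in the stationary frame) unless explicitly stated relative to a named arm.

planetary set

recognized (axles ride arm R): planetary set, 13/10/33 teeth
classification: planetary set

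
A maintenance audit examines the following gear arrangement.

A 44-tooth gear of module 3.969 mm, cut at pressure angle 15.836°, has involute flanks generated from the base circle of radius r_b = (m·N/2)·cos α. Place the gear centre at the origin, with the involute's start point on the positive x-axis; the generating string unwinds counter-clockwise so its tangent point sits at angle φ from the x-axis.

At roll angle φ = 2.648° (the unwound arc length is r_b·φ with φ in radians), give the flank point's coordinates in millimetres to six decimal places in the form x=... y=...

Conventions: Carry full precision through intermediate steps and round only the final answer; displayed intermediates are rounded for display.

x=84.093662 y=0.002764

recognized (one wheel, involute flank): single-mesh tooth geometry, m = 3.969, N = 44
pitch radius r_p = m·N/2 = 3.969·44/2 = 87.318000
base radius r_b = r_p·cos α = 87.318000·cos 15.836° = 84.003996
roll angle φ = 2.648° = 0.04621632 rad
x = r_b·(cos φ + φ·sin φ) = 84.093662
y = r_b·(sin φ − φ·cos φ) = 0.002764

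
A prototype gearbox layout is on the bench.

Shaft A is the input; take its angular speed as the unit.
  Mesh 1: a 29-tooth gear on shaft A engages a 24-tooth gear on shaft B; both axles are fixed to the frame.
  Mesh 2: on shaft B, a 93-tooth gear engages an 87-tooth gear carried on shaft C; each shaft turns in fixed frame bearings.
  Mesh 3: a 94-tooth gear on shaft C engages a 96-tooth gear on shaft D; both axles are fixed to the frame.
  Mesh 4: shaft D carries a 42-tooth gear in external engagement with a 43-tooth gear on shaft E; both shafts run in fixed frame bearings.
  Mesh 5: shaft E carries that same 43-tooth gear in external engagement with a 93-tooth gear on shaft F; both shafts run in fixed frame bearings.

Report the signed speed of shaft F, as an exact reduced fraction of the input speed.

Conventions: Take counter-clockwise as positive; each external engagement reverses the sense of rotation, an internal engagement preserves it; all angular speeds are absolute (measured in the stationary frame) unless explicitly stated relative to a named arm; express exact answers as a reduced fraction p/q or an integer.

5-mesh fixed-axis compound train (all bearings frame-fixed)
mesh 1 [29T→24T]: |ω|/ω_in = 1×29/24 = 29/24, sense flips to −
mesh 2 [93T→87T]: |ω|/ω_in = (29/24)×93/87 = 31/24, sense flips to +
mesh 3 [94T→96T]: |ω|/ω_in = (31/24)×94/96 = 1457/1152, sense flips to −
mesh 4 [42T→43T]: |ω|/ω_in = (1457/1152)×42/43 = 10199/8256, sense flips to +
mesh 5 [43T→93T]: |ω|/ω_in = (10199/8256)×43/93 = 329/576, sense flips to −
signed output speed (× input speed) = -329/576

-329/576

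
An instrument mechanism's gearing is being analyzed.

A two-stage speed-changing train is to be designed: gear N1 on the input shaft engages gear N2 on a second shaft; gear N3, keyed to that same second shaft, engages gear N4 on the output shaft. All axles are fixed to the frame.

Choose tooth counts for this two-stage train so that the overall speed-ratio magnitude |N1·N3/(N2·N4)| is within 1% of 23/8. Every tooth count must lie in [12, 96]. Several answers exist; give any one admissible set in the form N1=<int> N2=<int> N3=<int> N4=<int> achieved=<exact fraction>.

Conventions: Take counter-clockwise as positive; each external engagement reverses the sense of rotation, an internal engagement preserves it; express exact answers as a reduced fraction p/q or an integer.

N1=18 N2=12 N3=23 N4=12 achieved=23/8

topology: fixed-axis compound train — 2 stages, target 23/8
target = 23/8 in lowest terms: an exact hit needs N1·N3 = k·23 and N2·N4 = k·8 for one integer k, every count in [12, 96]; additionally prefer no 1:1 stage (N1 ≠ N2, N3 ≠ N4)
k = 1…17: no 1:1-free in-range split of k·23 and k·8 into factor pairs; take k = 18
k = 18: N1·N3 = 414 = 18·23, N2·N4 = 144 = 12·12
achieved = 18·23/(12·12) = 23/8; |achieved − target| = 0 ≤ 23/800 ✓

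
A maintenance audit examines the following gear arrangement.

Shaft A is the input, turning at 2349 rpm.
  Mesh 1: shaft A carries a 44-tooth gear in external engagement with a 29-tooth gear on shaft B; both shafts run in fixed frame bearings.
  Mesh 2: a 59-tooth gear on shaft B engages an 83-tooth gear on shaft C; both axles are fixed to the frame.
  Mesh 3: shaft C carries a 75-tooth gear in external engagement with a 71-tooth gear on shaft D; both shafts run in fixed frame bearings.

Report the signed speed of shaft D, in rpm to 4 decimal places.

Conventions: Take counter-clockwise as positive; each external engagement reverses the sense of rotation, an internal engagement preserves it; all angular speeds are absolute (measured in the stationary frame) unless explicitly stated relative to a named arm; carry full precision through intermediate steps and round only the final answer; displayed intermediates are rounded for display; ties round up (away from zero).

recognized (4 fixed axles, 3 meshes): fixed-axis compound train
mesh 1 [44T→29T]: ω = 2349.0000×44/29 = 3564.0000 rpm, sense flips to −
mesh 2 [59T→83T]: ω = 3564.0000×59/83 = 2533.4458 rpm, sense flips to +
mesh 3 [75T→71T]: ω = 2533.4458×75/71 = 2676.1751 rpm, sense flips to −
signed output speed = -2676.1751 rpm

-2676.1751 rpm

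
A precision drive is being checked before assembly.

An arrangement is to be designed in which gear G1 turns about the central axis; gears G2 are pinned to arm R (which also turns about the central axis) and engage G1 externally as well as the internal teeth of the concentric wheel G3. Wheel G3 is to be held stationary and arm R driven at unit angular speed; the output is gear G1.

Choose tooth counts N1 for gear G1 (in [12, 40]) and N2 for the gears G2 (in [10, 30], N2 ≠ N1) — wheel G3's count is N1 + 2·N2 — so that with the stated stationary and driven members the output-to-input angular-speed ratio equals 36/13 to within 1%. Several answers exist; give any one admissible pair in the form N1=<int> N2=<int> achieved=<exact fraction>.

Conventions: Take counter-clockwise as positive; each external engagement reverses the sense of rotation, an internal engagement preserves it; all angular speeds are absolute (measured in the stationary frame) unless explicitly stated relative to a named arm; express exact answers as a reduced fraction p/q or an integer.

N1=26 N2=10 achieved=36/13

topology: planetary set — design target 36/13, arm = carrier (Willis)
Willis with ω_ring = 0: ω_sun/ω_arm = (N1+N3)/N1; set equal to 36/13  ⇒  N3/N1 = 36/13 − 1 = 23/13
N3 = N1 + 2·N2  ⇒  N2/N1 = (N3/N1 − 1)/2 = (23/13 − 1)/2 = 5/13
smallest multiple with N1 ≥ 12 and N2 ≥ 10: k = 2  ⇒  N1 = 2·13 = 26, N2 = 2·5 = 10 (N1 ≤ 40, N2 ≤ 30, N2 ≠ N1 ✓), N3 = 26 + 2·10 = 46
check: (N1+N3)/N1 with N1 = 26, N3 = 46 gives 36/13; |achieved − target| = 0 ≤ 9/325 ✓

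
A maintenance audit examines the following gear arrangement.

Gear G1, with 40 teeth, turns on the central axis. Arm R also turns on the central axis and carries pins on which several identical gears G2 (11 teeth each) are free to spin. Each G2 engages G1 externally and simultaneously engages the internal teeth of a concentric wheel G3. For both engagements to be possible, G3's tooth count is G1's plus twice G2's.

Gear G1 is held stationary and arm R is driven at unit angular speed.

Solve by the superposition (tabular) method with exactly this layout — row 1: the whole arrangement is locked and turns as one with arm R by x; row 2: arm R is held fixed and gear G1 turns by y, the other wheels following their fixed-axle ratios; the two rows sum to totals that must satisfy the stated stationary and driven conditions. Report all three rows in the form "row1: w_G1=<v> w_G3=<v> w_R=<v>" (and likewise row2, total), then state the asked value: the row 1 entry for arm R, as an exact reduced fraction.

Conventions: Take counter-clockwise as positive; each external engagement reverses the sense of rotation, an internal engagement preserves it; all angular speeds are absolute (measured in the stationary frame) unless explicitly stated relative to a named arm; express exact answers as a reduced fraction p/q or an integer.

row1: w_G1=1 w_G3=1 w_R=1
row2: w_G1=-1 w_G3=20/31 w_R=0
total: w_G1=0 w_G3=51/31 w_R=1
asked value: 1

recognized (axles ride arm R): planetary set, 40/11/62 teeth
superposition row 1 [locked train]: every member turns x
row 2 (arm held, sun turns y): ω_ring = −(40/62)·y, ω_arm = 0
boundary: total ω_sun = x + y = 0 and total ω_arm = x = 1  ⇒  y = -1, x = 1
row 2 ring = −(40/62)·(-1) = 20/31
totals (row 1 + row 2): sun 1 + (-1) = 0, ring 1 + 20/31 = 51/31, arm 1 + 0 = 1
asked cell (row1, arm) = 1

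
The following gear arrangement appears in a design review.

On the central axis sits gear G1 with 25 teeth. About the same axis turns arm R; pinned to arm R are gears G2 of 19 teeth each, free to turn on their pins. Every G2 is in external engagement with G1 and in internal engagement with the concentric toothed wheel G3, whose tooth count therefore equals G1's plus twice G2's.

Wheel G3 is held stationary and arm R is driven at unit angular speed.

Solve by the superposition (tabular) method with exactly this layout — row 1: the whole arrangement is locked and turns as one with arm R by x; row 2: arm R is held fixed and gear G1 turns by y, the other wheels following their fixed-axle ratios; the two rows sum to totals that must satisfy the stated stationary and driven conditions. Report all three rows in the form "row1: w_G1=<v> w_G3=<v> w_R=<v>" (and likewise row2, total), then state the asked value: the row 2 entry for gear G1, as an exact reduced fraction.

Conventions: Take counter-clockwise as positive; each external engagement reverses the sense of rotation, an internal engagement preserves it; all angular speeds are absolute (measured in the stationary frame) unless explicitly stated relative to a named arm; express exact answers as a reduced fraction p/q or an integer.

planetary set (25T centre, 19T on arm, 63T internal) — Willis relation
row 1: whole set turns with the arm by x
row 2 (arm held, sun turns y): ω_ring = −(25/63)·y, ω_arm = 0
boundary: total ω_ring = x − (25/63)·y = 0 and total ω_arm = x = 1  ⇒  y = 63/25, x = 1
row 2 ring = −(25/63)·63/25 = -1
totals (row 1 + row 2): sun 1 + 63/25 = 88/25, ring 1 + (-1) = 0, arm 1 + 0 = 1
asked cell (row2, sun) = 63/25

row1: w_G1=1 w_G3=1 w_R=1
row2: w_G1=63/25 w_G3=-1 w_R=0
total: w_G1=88/25 w_G3=0 w_R=1
asked value: 63/25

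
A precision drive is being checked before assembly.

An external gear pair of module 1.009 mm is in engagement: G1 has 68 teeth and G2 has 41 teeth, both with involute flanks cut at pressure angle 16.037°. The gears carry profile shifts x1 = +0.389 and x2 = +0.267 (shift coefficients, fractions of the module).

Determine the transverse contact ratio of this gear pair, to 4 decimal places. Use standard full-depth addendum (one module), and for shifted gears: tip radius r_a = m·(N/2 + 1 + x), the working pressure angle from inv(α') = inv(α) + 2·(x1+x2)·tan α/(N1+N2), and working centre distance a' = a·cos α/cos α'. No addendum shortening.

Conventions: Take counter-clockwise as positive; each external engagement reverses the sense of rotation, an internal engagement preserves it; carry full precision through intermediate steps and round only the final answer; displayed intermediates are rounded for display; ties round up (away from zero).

topology: single-mesh involute geometry — m = 1.009, 68T/41T pair
base radii: r_b1 = 32.970930, r_b2 = 19.879532
tip radii: r_a1 = 35.707501, r_a2 = 21.962903
inv(α') = inv(16.037°) + 2·(+0.389+0.267)·tan α/(68+41) = 0.01100581  ⇒  α' = 18.13213°
a' = a·cos α / cos α' = 54.9905·cos 16.037°/cos 18.13213° = 55.612083
action lengths: √(r_a1²−r_b1²) = 13.709244, √(r_a2²−r_b2²) = 9.336666
base pitch p_b = π·m·cos α = 3.046507
CR = (13.709244 + 9.336666 − 55.612083·sin 18.13213°)/3.046507 = 1.883766
contact ratio ≈ 1.8838

1.8838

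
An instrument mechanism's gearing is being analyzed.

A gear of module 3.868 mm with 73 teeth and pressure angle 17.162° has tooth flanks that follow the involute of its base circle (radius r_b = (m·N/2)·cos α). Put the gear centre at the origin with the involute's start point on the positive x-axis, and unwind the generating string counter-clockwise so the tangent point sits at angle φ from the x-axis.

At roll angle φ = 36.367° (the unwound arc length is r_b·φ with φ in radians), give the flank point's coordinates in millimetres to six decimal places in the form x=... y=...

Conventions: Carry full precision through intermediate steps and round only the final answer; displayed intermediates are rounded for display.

recognized (one wheel, involute flank): single-mesh tooth geometry, m = 3.868, N = 73
pitch radius r_p = m·N/2 = 3.868·73/2 = 141.182000
base radius r_b = r_p·cos α = 141.182000·cos 17.162° = 134.895769
roll angle φ = 36.367° = 0.63472389 rad
x = r_b·(cos φ + φ·sin φ) = 159.392609
y = r_b·(sin φ − φ·cos φ) = 11.041627

x=159.392609 y=11.041627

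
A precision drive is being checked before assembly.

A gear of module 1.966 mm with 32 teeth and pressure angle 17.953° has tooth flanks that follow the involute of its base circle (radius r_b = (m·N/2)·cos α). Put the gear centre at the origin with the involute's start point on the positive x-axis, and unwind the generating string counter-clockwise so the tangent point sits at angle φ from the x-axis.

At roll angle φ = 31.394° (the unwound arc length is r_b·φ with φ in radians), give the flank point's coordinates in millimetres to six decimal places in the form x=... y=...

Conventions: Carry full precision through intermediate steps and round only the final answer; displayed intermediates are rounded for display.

topology: single-mesh involute geometry — m = 1.966, N = 32
pitch radius r_p = m·N/2 = 1.966·32/2 = 31.456000
base radius r_b = r_p·cos α = 31.456000·cos 17.953° = 29.924397
roll angle φ = 31.394° = 0.54792867 rad
x = r_b·(cos φ + φ·sin φ) = 34.084861
y = r_b·(sin φ − φ·cos φ) = 1.592140

x=34.084861 y=1.592140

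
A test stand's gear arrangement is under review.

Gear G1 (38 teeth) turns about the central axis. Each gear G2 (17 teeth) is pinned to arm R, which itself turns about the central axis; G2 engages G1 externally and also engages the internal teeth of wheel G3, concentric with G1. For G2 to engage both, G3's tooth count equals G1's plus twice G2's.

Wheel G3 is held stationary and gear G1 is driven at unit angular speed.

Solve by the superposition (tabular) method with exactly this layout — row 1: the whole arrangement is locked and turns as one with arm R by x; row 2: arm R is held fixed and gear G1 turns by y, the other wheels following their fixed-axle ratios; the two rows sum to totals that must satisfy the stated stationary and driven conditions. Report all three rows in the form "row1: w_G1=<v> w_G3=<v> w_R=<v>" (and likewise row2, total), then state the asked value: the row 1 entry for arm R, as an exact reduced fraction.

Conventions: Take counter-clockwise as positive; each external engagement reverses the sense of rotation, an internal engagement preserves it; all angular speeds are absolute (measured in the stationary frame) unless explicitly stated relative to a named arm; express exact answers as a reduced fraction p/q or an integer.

recognized (axles ride arm R): planetary set, 38/17/72 teeth
row 1: whole set turns with the arm by x
row 2 — arm fixed, fixed-axis ratios: sun y, ring −(38/72)·y, arm 0
boundary: total ω_ring = x − (38/72)·y = 0 and total ω_sun = x + y = 1  ⇒  y = 36/55, x = 19/55
row 2 ring = −(38/72)·36/55 = -19/55
totals (row 1 + row 2): sun 19/55 + 36/55 = 1, ring 19/55 + (-19/55) = 0, arm 19/55 + 0 = 19/55
asked cell (row1, arm) = 19/55

row1: w_G1=19/55 w_G3=19/55 w_R=19/55
row2: w_G1=36/55 w_G3=-19/55 w_R=0
total: w_G1=1 w_G3=0 w_R=19/55
asked value: 19/55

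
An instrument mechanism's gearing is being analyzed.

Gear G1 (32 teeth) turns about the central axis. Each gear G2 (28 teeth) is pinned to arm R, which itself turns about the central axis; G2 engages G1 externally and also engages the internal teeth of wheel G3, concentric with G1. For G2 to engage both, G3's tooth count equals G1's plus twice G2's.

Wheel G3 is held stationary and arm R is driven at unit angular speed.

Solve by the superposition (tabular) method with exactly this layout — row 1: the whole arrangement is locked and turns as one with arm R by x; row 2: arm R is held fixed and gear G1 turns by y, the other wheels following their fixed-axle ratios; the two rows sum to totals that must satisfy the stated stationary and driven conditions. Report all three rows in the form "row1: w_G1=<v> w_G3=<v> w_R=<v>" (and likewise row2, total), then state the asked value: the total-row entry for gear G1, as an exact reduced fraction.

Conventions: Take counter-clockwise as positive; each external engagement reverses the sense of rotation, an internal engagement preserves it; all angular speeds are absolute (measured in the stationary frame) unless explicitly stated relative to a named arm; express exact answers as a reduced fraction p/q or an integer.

recognized (axles ride arm R): planetary set, 32/28/88 teeth
row 1 — lock + rotate with arm: ω_sun = ω_ring = ω_arm = x
row 2 — arm fixed, fixed-axis ratios: sun y, ring −(32/88)·y, arm 0
boundary: total ω_ring = x − (32/88)·y = 0 and total ω_arm = x = 1  ⇒  y = 11/4, x = 1
row 2 ring = −(32/88)·11/4 = -1
totals (row 1 + row 2): sun 1 + 11/4 = 15/4, ring 1 + (-1) = 0, arm 1 + 0 = 1
asked cell (total, sun) = 15/4

row1: w_G1=1 w_G3=1 w_R=1
row2: w_G1=11/4 w_G3=-1 w_R=0
total: w_G1=15/4 w_G3=0 w_R=1
asked value: 15/4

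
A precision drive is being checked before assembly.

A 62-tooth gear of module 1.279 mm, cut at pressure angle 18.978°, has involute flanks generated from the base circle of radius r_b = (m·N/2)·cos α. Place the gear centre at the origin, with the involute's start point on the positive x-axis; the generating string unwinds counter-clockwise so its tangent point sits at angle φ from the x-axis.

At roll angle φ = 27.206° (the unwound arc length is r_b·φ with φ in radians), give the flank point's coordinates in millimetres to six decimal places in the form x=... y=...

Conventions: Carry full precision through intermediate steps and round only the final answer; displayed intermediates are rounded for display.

x=41.485355 y=1.308100

class = single-mesh tooth geometry [base-circle involute, m = 1.279, 62T]
pitch radius r_p = m·N/2 = 1.279·62/2 = 39.649000
base radius r_b = r_p·cos α = 39.649000·cos 18.978° = 37.493820
roll angle φ = 27.206° = 0.47483428 rad
x = r_b·(cos φ + φ·sin φ) = 41.485355
y = r_b·(sin φ − φ·cos φ) = 1.308100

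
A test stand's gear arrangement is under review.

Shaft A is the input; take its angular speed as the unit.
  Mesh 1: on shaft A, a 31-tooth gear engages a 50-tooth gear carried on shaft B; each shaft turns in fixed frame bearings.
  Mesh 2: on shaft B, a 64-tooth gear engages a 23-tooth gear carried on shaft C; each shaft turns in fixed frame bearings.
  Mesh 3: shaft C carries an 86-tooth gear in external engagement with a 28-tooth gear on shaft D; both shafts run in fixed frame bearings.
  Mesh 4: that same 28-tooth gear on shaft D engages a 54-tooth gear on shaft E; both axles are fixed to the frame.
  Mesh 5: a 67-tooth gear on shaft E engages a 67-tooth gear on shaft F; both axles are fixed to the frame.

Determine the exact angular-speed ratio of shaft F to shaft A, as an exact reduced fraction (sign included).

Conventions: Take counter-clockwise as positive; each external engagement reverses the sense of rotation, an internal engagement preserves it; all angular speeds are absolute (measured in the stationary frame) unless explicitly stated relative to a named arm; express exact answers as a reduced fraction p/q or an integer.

class = fixed-axis compound train [5 meshes; 5 ratios multiply, 5 sense flips]
mesh 1 [31T→50T]: running ratio 31/50, sense −
mesh 2 [64T→23T]: running ratio 992/575, sense +
mesh 3 [86T→28T]: running ratio 21328/4025, sense −
mesh 4 [28T→54T]: running ratio 42656/15525, sense +
mesh 5 [67T→67T]: running ratio 42656/15525, sense −
ω_out/ω_in = -42656/15525

-42656/15525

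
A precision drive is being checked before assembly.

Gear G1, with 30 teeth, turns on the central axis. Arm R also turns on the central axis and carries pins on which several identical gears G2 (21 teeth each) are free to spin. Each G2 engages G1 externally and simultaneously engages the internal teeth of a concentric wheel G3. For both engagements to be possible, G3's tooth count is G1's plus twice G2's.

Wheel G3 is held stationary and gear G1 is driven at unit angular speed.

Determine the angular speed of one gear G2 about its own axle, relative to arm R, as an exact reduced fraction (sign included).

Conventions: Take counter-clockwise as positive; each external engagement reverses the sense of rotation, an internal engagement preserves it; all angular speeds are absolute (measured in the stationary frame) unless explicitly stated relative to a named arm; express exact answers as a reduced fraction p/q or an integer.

-120/119

planetary set (30T centre, 21T on arm, 72T internal) — Willis relation
ring teeth: 30 + 2·21 = 72
30(ω_sun−ω_arm) = −72(ω_ring−ω_arm),  ω_ring = 0, ω_sun = 1
30(1−ω_arm) = −72(0−ω_arm)  ⇒  102·ω_arm = 30  ⇒  ω_arm = 5/17
sun–planet mesh: 30·(1−5/17) = −21·(ω_p−ω_arm)  ⇒  ω_p−ω_arm = -120/119
exact speed ratio = -120/119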